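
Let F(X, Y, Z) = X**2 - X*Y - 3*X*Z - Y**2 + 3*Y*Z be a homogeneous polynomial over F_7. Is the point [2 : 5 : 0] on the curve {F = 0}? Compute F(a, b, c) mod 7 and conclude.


F(2,5,0) ≡ 4 (mod 7); P is NOT on the curve.

Evaluate F(2, 5, 0) term-by-term (mod 7).
  X**2 ↦ 1·4·1·1 = 4
  -X*Y ↦ -1·2·5·1 = -10
  -3*X*Z ↦ -3·2·1·0 = 0
  -Y**2 ↦ -1·1·25·1 = -25
  3*Y*Z ↦ 3·1·5·0 = 0
Sum: F(2, 5, 0) = (4) + (-10) + (0) + (-25) + (0) = -31.
Reducing mod 7: -31 ≡ 4 (mod 7).
Since F(a, b, c) ≡ 4 ≠ 0 (mod 7), P does NOT lie on the curve.


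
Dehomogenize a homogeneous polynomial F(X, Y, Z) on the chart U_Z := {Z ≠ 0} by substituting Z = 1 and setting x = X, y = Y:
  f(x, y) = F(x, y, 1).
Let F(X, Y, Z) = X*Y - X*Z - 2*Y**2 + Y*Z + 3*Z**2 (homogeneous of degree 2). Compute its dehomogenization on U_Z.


f(x, y) = x*y - x - 2*y**2 + y + 3

On U_Z we set Z = 1. Each monomial c·X^i·Y^j·Z^k in F becomes c·x^i·y^j·1^k = c·x^i·y^j.
Substituting Z = 1: F(X, Y, 1) = x*y - x - 2*y**2 + y + 3.
Note: deg(f) ≤ deg(F) = 2; strict inequality happens when F is divisible by Z (lost terms).


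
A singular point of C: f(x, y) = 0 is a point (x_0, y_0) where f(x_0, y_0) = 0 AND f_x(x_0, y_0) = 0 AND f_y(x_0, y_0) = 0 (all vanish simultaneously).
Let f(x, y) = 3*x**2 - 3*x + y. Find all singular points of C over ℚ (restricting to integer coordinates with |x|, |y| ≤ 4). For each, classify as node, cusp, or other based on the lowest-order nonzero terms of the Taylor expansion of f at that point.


No singular points in the scanned grid; C is smooth there.

Compute partial derivatives:
  f_x = 6*x - 3.
  f_y = 1.
f_y = 1 is a nonzero constant, so f_y never vanishes: no point (x, y) can satisfy f = f_x = f_y = 0. In particular no (x, y) ∈ {−4, ..., 4}² is singular; the curve is smooth.


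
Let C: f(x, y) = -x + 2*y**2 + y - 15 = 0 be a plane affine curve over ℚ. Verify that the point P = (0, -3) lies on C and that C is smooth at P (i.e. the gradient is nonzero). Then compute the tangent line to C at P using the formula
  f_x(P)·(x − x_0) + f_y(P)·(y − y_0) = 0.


Tangent line at P: -x - 11*y - 33 = 0.

Step 1: f(0, -3) = 0, so P lies on C.
Step 2: partial derivatives
  f_x(x, y) = -1, f_y(x, y) = 4*y + 1.
  f_x(P) = -1, f_y(P) = -11 (gradient nonzero, so P is smooth).
Step 3: tangent line at P: -1·(x − 0) + -11·(y − -3) = 0.
Expanding: -x - 11*y - 33 = 0.


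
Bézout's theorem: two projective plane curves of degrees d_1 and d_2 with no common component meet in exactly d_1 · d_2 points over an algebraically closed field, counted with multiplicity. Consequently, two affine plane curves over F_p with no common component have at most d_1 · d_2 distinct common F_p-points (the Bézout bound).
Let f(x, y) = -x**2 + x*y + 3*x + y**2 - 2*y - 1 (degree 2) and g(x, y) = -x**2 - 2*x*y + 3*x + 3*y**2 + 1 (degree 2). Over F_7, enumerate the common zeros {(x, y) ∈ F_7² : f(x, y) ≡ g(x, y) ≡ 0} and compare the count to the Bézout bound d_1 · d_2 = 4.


Common zeros: {(0, 4)}; count = 1; Bézout bound = 4.

deg(f) = 2, deg(g) = 2, so Bézout bound = 4.
Scan x ∈ F_7. For each x, list the y ∈ F_7 with f(x, y) ≡ 0 and those with g(x, y) ≡ 0 (mod 7); the common zeros in that column are the intersection.
  x = 0: f ≡ 0 at y ∈ {4, 5}; g ≡ 0 at y ∈ {3, 4}; common: {4}.
  x = 1: f ≡ 0 at y ∈ {3, 5}; g ≡ 0 at y ∈ ∅; common: ∅.
  x = 2: f ≡ 0 at y ∈ ∅; g ≡ 0 at y ∈ {2, 4}; common: ∅.
  x = 3: f ≡ 0 at y ∈ ∅; g ≡ 0 at y ∈ ∅; common: ∅.
  x = 4: f ≡ 0 at y ∈ ∅; g ≡ 0 at y ∈ {2, 3}; common: ∅.
  x = 5: f ≡ 0 at y ∈ {1, 3}; g ≡ 0 at y ∈ ∅; common: ∅.
  x = 6: f ≡ 0 at y ∈ {1, 2}; g ≡ 0 at y ∈ ∅; common: ∅.
Collecting: common zeros = {(0, 4)}, so the count is 1.
Comparison with the Bézout bound: 1 ≤ 4 = deg(f)·deg(g), as expected for curves with no common component (the affine F_7-count falls short of the bound because intersections may lie at infinity, over extension fields, or carry multiplicity).


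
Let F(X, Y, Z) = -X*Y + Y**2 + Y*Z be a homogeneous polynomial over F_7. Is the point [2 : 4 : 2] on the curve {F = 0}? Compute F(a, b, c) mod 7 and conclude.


F(2,4,2) ≡ 2 (mod 7); P is NOT on the curve.

Evaluate F(2, 4, 2) term-by-term (mod 7).
  -X*Y ↦ -1·2·4·1 = -8
  Y**2 ↦ 1·1·16·1 = 16
  Y*Z ↦ 1·1·4·2 = 8
Sum: F(2, 4, 2) = (-8) + (16) + (8) = 16.
Reducing mod 7: 16 ≡ 2 (mod 7).
Since F(a, b, c) ≡ 2 ≠ 0 (mod 7), P does NOT lie on the curve.


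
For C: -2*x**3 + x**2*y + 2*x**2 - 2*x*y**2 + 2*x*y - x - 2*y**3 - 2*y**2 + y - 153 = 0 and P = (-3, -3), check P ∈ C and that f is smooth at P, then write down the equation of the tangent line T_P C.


Tangent line at P: -73*x - 74*y - 441 = 0.

Step 1: f(-3, -3) = 0, so P lies on C.
Step 2: partial derivatives
  f_x(x, y) = -6*x**2 + 2*x*y + 4*x - 2*y**2 + 2*y - 1, f_y(x, y) = x**2 - 4*x*y + 2*x - 6*y**2 - 4*y + 1.
  f_x(P) = -73, f_y(P) = -74 (gradient nonzero, so P is smooth).
Step 3: tangent line at P: -73·(x − -3) + -74·(y − -3) = 0.
Expanding: -73*x - 74*y - 441 = 0.


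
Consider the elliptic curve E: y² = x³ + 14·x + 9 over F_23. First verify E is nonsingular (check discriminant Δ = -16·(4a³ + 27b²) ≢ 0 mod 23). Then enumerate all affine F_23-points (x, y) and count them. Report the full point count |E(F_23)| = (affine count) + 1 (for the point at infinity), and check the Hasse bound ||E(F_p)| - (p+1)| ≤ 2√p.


Affine points = {(0, 3), (0, 20), (1, 1), (1, 22), (3, 3), (3, 20), (7, 6), (7, 17), (8, 9), (8, 14), (9, 6), (9, 17), (15, 11), (15, 12), (17, 10), (17, 13), (19, 2), (19, 21), (20, 3), (20, 20)}; affine count = 20; |E(F_23)| = 21.

Discriminant check: Δ ∝ 4a³ + 27b² = 4·14³ + 27·9² = 4·2744 + 27·81 ≡ 7 (mod 23). Nonzero ⇒ E is nonsingular.
For each x ∈ F_23, compute rhs = x³ + 14·x + 9 mod 23, then count y ∈ F_23 with y² ≡ rhs.
  x = 0: rhs = 9, matching y values: 3, 20 (2 points).
  x = 1: rhs = 1, matching y values: 1, 22 (2 points).
  x = 2: rhs = 22, matching y values: none (0 points).
  x = 3: rhs = 9, matching y values: 3, 20 (2 points).
  x = 4: rhs = 14, matching y values: none (0 points).
  x = 5: rhs = 20, matching y values: none (0 points).
  x = 6: rhs = 10, matching y values: none (0 points).
  x = 7: rhs = 13, matching y values: 6, 17 (2 points).
  x = 8: rhs = 12, matching y values: 9, 14 (2 points).
  x = 9: rhs = 13, matching y values: 6, 17 (2 points).
  x = 10: rhs = 22, matching y values: none (0 points).
  x = 11: rhs = 22, matching y values: none (0 points).
  x = 12: rhs = 19, matching y values: none (0 points).
  x = 13: rhs = 19, matching y values: none (0 points).
  x = 14: rhs = 5, matching y values: none (0 points).
  x = 15: rhs = 6, matching y values: 11, 12 (2 points).
  x = 16: rhs = 5, matching y values: none (0 points).
  x = 17: rhs = 8, matching y values: 10, 13 (2 points).
  x = 18: rhs = 21, matching y values: none (0 points).
  x = 19: rhs = 4, matching y values: 2, 21 (2 points).
  x = 20: rhs = 9, matching y values: 3, 20 (2 points).
  x = 21: rhs = 19, matching y values: none (0 points).
  x = 22: rhs = 17, matching y values: none (0 points).
Total affine count: 20.
Full point count |E(F_23)| = 20 + 1 = 21.
Hasse bound: |21 − (23+1)| = |-3| = 3 ≤ 2√23 ≈ 9.5917 ✓.


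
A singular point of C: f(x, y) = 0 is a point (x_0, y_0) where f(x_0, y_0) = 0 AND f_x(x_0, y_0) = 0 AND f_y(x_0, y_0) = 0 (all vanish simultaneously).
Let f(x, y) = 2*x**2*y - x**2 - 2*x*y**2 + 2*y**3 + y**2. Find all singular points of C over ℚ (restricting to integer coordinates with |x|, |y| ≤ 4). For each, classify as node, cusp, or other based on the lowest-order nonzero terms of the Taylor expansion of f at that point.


Singular points: {(0, 0)}; classification: node.

Compute partial derivatives:
  f_x = 4*x*y - 2*x - 2*y**2.
  f_y = 2*x**2 - 4*x*y + 6*y**2 + 2*y.
Scan x_0 ∈ {−4, ..., 4}. For each x_0, f_y(x_0, y) is a polynomial in y; find its integer roots y ∈ {−4, ..., 4}, then test f_x and f at those candidates.
  x = -4: f_y(-4, y) = 6*y**2 + 18*y + 32; no integer root y with |y| ≤ 4.
  x = -3: f_y(-3, y) = 6*y**2 + 14*y + 18; no integer root y with |y| ≤ 4.
  x = -2: f_y(-2, y) = 6*y**2 + 10*y + 8; no integer root y with |y| ≤ 4.
  x = -1: f_y(-1, y) = 6*y**2 + 6*y + 2; no integer root y with |y| ≤ 4.
  x = 0: f_y(0, y) = 6*y**2 + 2*y; vanishes at y ∈ {0}. (0, 0): f_x = 0, f = 0 — SINGULAR.
  x = 1: f_y(1, y) = 6*y**2 - 2*y + 2; no integer root y with |y| ≤ 4.
  x = 2: f_y(2, y) = 6*y**2 - 6*y + 8; no integer root y with |y| ≤ 4.
  x = 3: f_y(3, y) = 6*y**2 - 10*y + 18; no integer root y with |y| ≤ 4.
  x = 4: f_y(4, y) = 6*y**2 - 14*y + 32; no integer root y with |y| ≤ 4.
Only singular point on the grid: (0, 0).
Classify: substitute x = 0 + u, y = 0 + v and expand: f = 2*u**2*v - u**2 - 2*u*v**2 + 2*v**3 + v**2.
No constant or linear terms (consistent with a singular point). Quadratic part: -u**2 + v**2. Cubic part: 2*u**2*v - 2*u*v**2 + 2*v**3.
The quadratic part v**2 - u**2 = (v − u)(v + u) splits into two distinct linear factors, so there are two distinct tangent lines y − 0 = ±(x − 0) — this is a node (ordinary double point).
Classification: node.


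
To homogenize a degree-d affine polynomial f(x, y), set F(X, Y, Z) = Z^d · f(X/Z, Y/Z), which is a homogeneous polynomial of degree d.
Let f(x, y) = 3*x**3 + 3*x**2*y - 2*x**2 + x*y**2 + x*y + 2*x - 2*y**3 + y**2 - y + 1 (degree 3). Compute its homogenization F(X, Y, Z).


F(X, Y, Z) = 3*X**3 + 3*X**2*Y - 2*X**2*Z + X*Y**2 + X*Y*Z + 2*X*Z**2 - 2*Y**3 + Y**2*Z - Y*Z**2 + Z**3

deg(f) = 3.
Substitute x = X/Z, y = Y/Z into f, then multiply by Z^3.
  monomial 3·x^3·y^0 ↦ 3·X^3·Y^0·Z^0.
  monomial 3·x^2·y^1 ↦ 3·X^2·Y^1·Z^0.
  monomial -2·x^2·y^0 ↦ -2·X^2·Y^0·Z^1.
  monomial 1·x^1·y^2 ↦ 1·X^1·Y^2·Z^0.
  monomial 1·x^1·y^1 ↦ 1·X^1·Y^1·Z^1.
  monomial 2·x^1·y^0 ↦ 2·X^1·Y^0·Z^2.
  monomial -2·x^0·y^3 ↦ -2·X^0·Y^3·Z^0.
  monomial 1·x^0·y^2 ↦ 1·X^0·Y^2·Z^1.
  monomial -1·x^0·y^1 ↦ -1·X^0·Y^1·Z^2.
  monomial 1·x^0·y^0 ↦ 1·X^0·Y^0·Z^3.
Collecting: F(X, Y, Z) = 3*X**3 + 3*X**2*Y - 2*X**2*Z + X*Y**2 + X*Y*Z + 2*X*Z**2 - 2*Y**3 + Y**2*Z - Y*Z**2 + Z**3.


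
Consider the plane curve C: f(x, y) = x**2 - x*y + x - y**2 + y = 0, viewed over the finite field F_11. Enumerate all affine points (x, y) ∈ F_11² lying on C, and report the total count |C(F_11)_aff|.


Affine F_11-points: {(0, 0), (0, 1), (2, 2), (2, 8), (4, 9), (4, 10), (5, 8), (5, 10), (10, 0), (10, 2)}; count = 10.

For each of the 121 pairs (x, y) ∈ F_11², evaluate f(x, y) mod 11. Record the zeros.
  x = 0: [0↦0, 1↦0, 2↦9, 3↦5, 4↦10, 5↦2, 6↦3, 7↦2, 8↦10, 9↦5, 10↦9]  zeros at y ∈ {0, 1}
  x = 1: [0↦2, 1↦1, 2↦9, 3↦4, 4↦8, 5↦10, 6↦10, 7↦8, 8↦4, 9↦9, 10↦1]  zeros at y ∈ ∅
  x = 2: [0↦6, 1↦4, 2↦0, 3↦5, 4↦8, 5↦9, 6↦8, 7↦5, 8↦0, 9↦4, 10↦6]  zeros at y ∈ {2, 8}
  x = 3: [0↦1, 1↦9, 2↦4, 3↦8, 4↦10, 5↦10, 6↦8, 7↦4, 8↦9, 9↦1, 10↦2]  zeros at y ∈ ∅
  x = 4: [0↦9, 1↦5, 2↦10, 3↦2, 4↦3, 5↦2, 6↦10, 7↦5, 8↦9, 9↦0, 10↦0]  zeros at y ∈ {9, 10}
  x = 5: [0↦8, 1↦3, 2↦7, 3↦9, 4↦9, 5↦7, 6↦3, 7↦8, 8↦0, 9↦1, 10↦0]  zeros at y ∈ {8, 10}
  x = 6: [0↦9, 1↦3, 2↦6, 3↦7, 4↦6, 5↦3, 6↦9, 7↦2, 8↦4, 9↦4, 10↦2]  zeros at y ∈ ∅
  x = 7: [0↦1, 1↦5, 2↦7, 3↦7, 4↦5, 5↦1, 6↦6, 7↦9, 8↦10, 9↦9, 10↦6]  zeros at y ∈ ∅
  x = 8: [0↦6, 1↦9, 2↦10, 3↦9, 4↦6, 5↦1, 6↦5, 7↦7, 8↦7, 9↦5, 10↦1]  zeros at y ∈ ∅
  x = 9: [0↦2, 1↦4, 2↦4, 3↦2, 4↦9, 5↦3, 6↦6, 7↦7, 8↦6, 9↦3, 10↦9]  zeros at y ∈ ∅
  x = 10: [0↦0, 1↦1, 2↦0, 3↦8, 4↦3, 5↦7, 6↦9, 7↦9, 8↦7, 9↦3, 10↦8]  zeros at y ∈ {0, 2}
Collecting zeros: affine points = {(0, 0), (0, 1), (2, 2), (2, 8), (4, 9), (4, 10), (5, 8), (5, 10), (10, 0), (10, 2)}.
Total count |C(F_11)_aff| = 10.


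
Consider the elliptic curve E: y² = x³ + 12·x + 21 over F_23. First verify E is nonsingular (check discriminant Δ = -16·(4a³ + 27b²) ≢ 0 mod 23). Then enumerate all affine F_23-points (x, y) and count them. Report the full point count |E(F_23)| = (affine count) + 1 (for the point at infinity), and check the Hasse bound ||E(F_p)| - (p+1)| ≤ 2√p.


Affine points = {(4, 8), (4, 15), (8, 10), (8, 13), (11, 9), (11, 14), (14, 9), (14, 14), (16, 10), (16, 13), (17, 3), (17, 20), (19, 1), (19, 22), (20, 2), (20, 21), (21, 9), (21, 14), (22, 10), (22, 13)}; affine count = 20; |E(F_23)| = 21.

Discriminant check: Δ ∝ 4a³ + 27b² = 4·12³ + 27·21² = 4·1728 + 27·441 ≡ 5 (mod 23). Nonzero ⇒ E is nonsingular.
For each x ∈ F_23, compute rhs = x³ + 12·x + 21 mod 23, then count y ∈ F_23 with y² ≡ rhs.
  x = 0: rhs = 21, matching y values: none (0 points).
  x = 1: rhs = 11, matching y values: none (0 points).
  x = 2: rhs = 7, matching y values: none (0 points).
  x = 3: rhs = 15, matching y values: none (0 points).
  x = 4: rhs = 18, matching y values: 8, 15 (2 points).
  x = 5: rhs = 22, matching y values: none (0 points).
  x = 6: rhs = 10, matching y values: none (0 points).
  x = 7: rhs = 11, matching y values: none (0 points).
  x = 8: rhs = 8, matching y values: 10, 13 (2 points).
  x = 9: rhs = 7, matching y values: none (0 points).
  x = 10: rhs = 14, matching y values: none (0 points).
  x = 11: rhs = 12, matching y values: 9, 14 (2 points).
  x = 12: rhs = 7, matching y values: none (0 points).
  x = 13: rhs = 5, matching y values: none (0 points).
  x = 14: rhs = 12, matching y values: 9, 14 (2 points).
  x = 15: rhs = 11, matching y values: none (0 points).
  x = 16: rhs = 8, matching y values: 10, 13 (2 points).
  x = 17: rhs = 9, matching y values: 3, 20 (2 points).
  x = 18: rhs = 20, matching y values: none (0 points).
  x = 19: rhs = 1, matching y values: 1, 22 (2 points).
  x = 20: rhs = 4, matching y values: 2, 21 (2 points).
  x = 21: rhs = 12, matching y values: 9, 14 (2 points).
  x = 22: rhs = 8, matching y values: 10, 13 (2 points).
Total affine count: 20.
Full point count |E(F_23)| = 20 + 1 = 21.
Hasse bound: |21 − (23+1)| = |-3| = 3 ≤ 2√23 ≈ 9.5917 ✓.


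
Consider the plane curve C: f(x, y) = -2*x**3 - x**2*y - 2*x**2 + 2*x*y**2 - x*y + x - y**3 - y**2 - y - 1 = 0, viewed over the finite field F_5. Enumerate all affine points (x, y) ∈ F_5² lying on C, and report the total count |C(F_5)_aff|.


Affine F_5-points: {(0, 2), (0, 3), (0, 4), (3, 0)}; count = 4.

For each of the 25 pairs (x, y) ∈ F_5², evaluate f(x, y) mod 5. Record the zeros.
  x = 0: [0↦4, 1↦1, 2↦0, 3↦0, 4↦0]  zeros at y ∈ {2, 3, 4}
  x = 1: [0↦1, 1↦3, 2↦1, 3↦4, 4↦1]  zeros at y ∈ ∅
  x = 2: [0↦2, 1↦2, 2↦2, 3↦1, 4↦3]  zeros at y ∈ ∅
  x = 3: [0↦0, 1↦1, 2↦1, 3↦4, 4↦4]  zeros at y ∈ {0}
  x = 4: [0↦3, 1↦3, 2↦1, 3↦1, 4↦2]  zeros at y ∈ ∅
Collecting zeros: affine points = {(0, 2), (0, 3), (0, 4), (3, 0)}.
Total count |C(F_5)_aff| = 4.


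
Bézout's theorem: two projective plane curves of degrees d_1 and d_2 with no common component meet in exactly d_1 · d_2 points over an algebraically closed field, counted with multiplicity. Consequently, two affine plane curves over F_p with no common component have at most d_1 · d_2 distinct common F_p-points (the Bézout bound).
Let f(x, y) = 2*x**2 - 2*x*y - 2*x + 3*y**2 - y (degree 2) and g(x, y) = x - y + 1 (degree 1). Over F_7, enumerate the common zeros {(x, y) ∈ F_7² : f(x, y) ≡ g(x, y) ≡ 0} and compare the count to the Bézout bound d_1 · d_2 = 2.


Common zeros: ∅; count = 0; Bézout bound = 2.

deg(f) = 2, deg(g) = 1, so Bézout bound = 2.
Scan x ∈ F_7. For each x, list the y ∈ F_7 with f(x, y) ≡ 0 and those with g(x, y) ≡ 0 (mod 7); the common zeros in that column are the intersection.
  x = 0: f ≡ 0 at y ∈ {0, 5}; g ≡ 0 at y ∈ {1}; common: ∅.
  x = 1: f ≡ 0 at y ∈ {0, 1}; g ≡ 0 at y ∈ {2}; common: ∅.
  x = 2: f ≡ 0 at y ∈ ∅; g ≡ 0 at y ∈ {3}; common: ∅.
  x = 3: f ≡ 0 at y ∈ ∅; g ≡ 0 at y ∈ {4}; common: ∅.
  x = 4: f ≡ 0 at y ∈ ∅; g ≡ 0 at y ∈ {5}; common: ∅.
  x = 5: f ≡ 0 at y ∈ ∅; g ≡ 0 at y ∈ {6}; common: ∅.
  x = 6: f ≡ 0 at y ∈ {4, 5}; g ≡ 0 at y ∈ {0}; common: ∅.
Collecting: common zeros = ∅, so the count is 0.
Comparison with the Bézout bound: 0 ≤ 2 = deg(f)·deg(g), as expected for curves with no common component (the affine F_7-count falls short of the bound because intersections may lie at infinity, over extension fields, or carry multiplicity).


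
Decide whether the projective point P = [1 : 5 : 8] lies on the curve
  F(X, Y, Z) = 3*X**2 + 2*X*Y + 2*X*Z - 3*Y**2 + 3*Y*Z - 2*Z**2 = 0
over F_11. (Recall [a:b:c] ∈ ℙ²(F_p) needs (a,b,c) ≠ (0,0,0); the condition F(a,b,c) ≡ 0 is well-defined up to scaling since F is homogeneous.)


F(1,5,8) ≡ 1 (mod 11); P is NOT on the curve.

Evaluate F(1, 5, 8) term-by-term (mod 11).
  3*X**2 ↦ 3·1·1·1 = 3
  2*X*Y ↦ 2·1·5·1 = 10
  2*X*Z ↦ 2·1·1·8 = 16
  -3*Y**2 ↦ -3·1·25·1 = -75
  3*Y*Z ↦ 3·1·5·8 = 120
  -2*Z**2 ↦ -2·1·1·64 = -128
Sum: F(1, 5, 8) = (3) + (10) + (16) + (-75) + (120) + (-128) = -54.
Reducing mod 11: -54 ≡ 1 (mod 11).
Since F(a, b, c) ≡ 1 ≠ 0 (mod 11), P does NOT lie on the curve.


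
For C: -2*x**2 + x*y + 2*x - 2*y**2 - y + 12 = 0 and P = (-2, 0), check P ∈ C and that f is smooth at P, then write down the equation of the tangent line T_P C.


Tangent line at P: 10*x - 3*y + 20 = 0.

Step 1: f(-2, 0) = 0, so P lies on C.
Step 2: partial derivatives
  f_x(x, y) = -4*x + y + 2, f_y(x, y) = x - 4*y - 1.
  f_x(P) = 10, f_y(P) = -3 (gradient nonzero, so P is smooth).
Step 3: tangent line at P: 10·(x − -2) + -3·(y − 0) = 0.
Expanding: 10*x - 3*y + 20 = 0.


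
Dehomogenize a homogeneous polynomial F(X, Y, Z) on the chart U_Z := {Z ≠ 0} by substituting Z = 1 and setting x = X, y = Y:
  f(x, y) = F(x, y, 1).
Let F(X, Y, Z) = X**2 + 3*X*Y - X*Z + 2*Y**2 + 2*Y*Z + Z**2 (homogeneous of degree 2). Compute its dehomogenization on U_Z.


f(x, y) = x**2 + 3*x*y - x + 2*y**2 + 2*y + 1

On U_Z we set Z = 1. Each monomial c·X^i·Y^j·Z^k in F becomes c·x^i·y^j·1^k = c·x^i·y^j.
Substituting Z = 1: F(X, Y, 1) = x**2 + 3*x*y - x + 2*y**2 + 2*y + 1.
Note: deg(f) ≤ deg(F) = 2; strict inequality happens when F is divisible by Z (lost terms).


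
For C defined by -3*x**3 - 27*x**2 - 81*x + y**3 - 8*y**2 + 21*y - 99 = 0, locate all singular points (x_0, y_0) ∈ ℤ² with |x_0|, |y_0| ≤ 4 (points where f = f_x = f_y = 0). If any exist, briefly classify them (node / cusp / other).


Singular points: {(-3, 3)}; classification: cusp.

Compute partial derivatives:
  f_x = -9*x**2 - 54*x - 81.
  f_y = 3*y**2 - 16*y + 21.
Scan x_0 ∈ {−4, ..., 4}. For each x_0, f_y(x_0, y) is a polynomial in y; find its integer roots y ∈ {−4, ..., 4}, then test f_x and f at those candidates.
  x = -4: f_y(-4, y) = 3*y**2 - 16*y + 21; vanishes at y ∈ {3}. (-4, 3): f_x = -9 ≠ 0.
  x = -3: f_y(-3, y) = 3*y**2 - 16*y + 21; vanishes at y ∈ {3}. (-3, 3): f_x = 0, f = 0 — SINGULAR.
  x = -2: f_y(-2, y) = 3*y**2 - 16*y + 21; vanishes at y ∈ {3}. (-2, 3): f_x = -9 ≠ 0.
  x = -1: f_y(-1, y) = 3*y**2 - 16*y + 21; vanishes at y ∈ {3}. (-1, 3): f_x = -36 ≠ 0.
  x = 0: f_y(0, y) = 3*y**2 - 16*y + 21; vanishes at y ∈ {3}. (0, 3): f_x = -81 ≠ 0.
  x = 1: f_y(1, y) = 3*y**2 - 16*y + 21; vanishes at y ∈ {3}. (1, 3): f_x = -144 ≠ 0.
  x = 2: f_y(2, y) = 3*y**2 - 16*y + 21; vanishes at y ∈ {3}. (2, 3): f_x = -225 ≠ 0.
  x = 3: f_y(3, y) = 3*y**2 - 16*y + 21; vanishes at y ∈ {3}. (3, 3): f_x = -324 ≠ 0.
  x = 4: f_y(4, y) = 3*y**2 - 16*y + 21; vanishes at y ∈ {3}. (4, 3): f_x = -441 ≠ 0.
Only singular point on the grid: (-3, 3).
Classify: substitute x = -3 + u, y = 3 + v and expand: f = -3*u**3 + v**3 + v**2.
No constant or linear terms (consistent with a singular point). Quadratic part: v**2. Cubic part: -3*u**3 + v**3.
The quadratic part v**2 is a perfect square, so there is a single (double) tangent line v = 0, i.e. y = 3. Restricting the cubic part to that line (v = 0) leaves -3*u**3 ≠ 0, so f is not divisible by v and the branch is v² ≈ 3*u**3 to lowest order — this is a cusp.
Classification: cusp.


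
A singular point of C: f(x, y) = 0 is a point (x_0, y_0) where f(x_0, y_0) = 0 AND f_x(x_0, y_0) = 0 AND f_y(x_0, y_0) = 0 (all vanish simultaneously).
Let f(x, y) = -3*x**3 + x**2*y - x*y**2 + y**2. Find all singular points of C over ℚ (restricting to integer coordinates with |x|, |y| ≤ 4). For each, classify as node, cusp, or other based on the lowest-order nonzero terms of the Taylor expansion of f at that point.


Singular points: {(0, 0)}; classification: cusp.

Compute partial derivatives:
  f_x = -9*x**2 + 2*x*y - y**2.
  f_y = x**2 - 2*x*y + 2*y.
Scan x_0 ∈ {−4, ..., 4}. For each x_0, f_y(x_0, y) is a polynomial in y; find its integer roots y ∈ {−4, ..., 4}, then test f_x and f at those candidates.
  x = -4: f_y(-4, y) = 10*y + 16; no integer root y with |y| ≤ 4.
  x = -3: f_y(-3, y) = 8*y + 9; no integer root y with |y| ≤ 4.
  x = -2: f_y(-2, y) = 6*y + 4; no integer root y with |y| ≤ 4.
  x = -1: f_y(-1, y) = 4*y + 1; no integer root y with |y| ≤ 4.
  x = 0: f_y(0, y) = 2*y; vanishes at y ∈ {0}. (0, 0): f_x = 0, f = 0 — SINGULAR.
  x = 1: f_y(1, y) = 1; no integer root y with |y| ≤ 4.
  x = 2: f_y(2, y) = 4 - 2*y; vanishes at y ∈ {2}. (2, 2): f_x = -32 ≠ 0.
  x = 3: f_y(3, y) = 9 - 4*y; no integer root y with |y| ≤ 4.
  x = 4: f_y(4, y) = 16 - 6*y; no integer root y with |y| ≤ 4.
Only singular point on the grid: (0, 0).
Classify: substitute x = 0 + u, y = 0 + v and expand: f = -3*u**3 + u**2*v - u*v**2 + v**2.
No constant or linear terms (consistent with a singular point). Quadratic part: v**2. Cubic part: -3*u**3 + u**2*v - u*v**2.
The quadratic part v**2 is a perfect square, so there is a single (double) tangent line v = 0, i.e. y = 0. Restricting the cubic part to that line (v = 0) leaves -3*u**3 ≠ 0, so f is not divisible by v and the branch is v² ≈ 3*u**3 to lowest order — this is a cusp.
Classification: cusp.


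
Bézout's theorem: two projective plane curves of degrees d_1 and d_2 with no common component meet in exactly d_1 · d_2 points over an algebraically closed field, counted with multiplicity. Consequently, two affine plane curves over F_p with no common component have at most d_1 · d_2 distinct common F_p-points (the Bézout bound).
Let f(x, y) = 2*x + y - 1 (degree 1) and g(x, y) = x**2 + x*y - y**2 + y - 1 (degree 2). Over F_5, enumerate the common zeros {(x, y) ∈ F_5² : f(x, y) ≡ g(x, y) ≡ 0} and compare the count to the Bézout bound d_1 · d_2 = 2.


Common zeros: {(2, 2)}; count = 1; Bézout bound = 2.

deg(f) = 1, deg(g) = 2, so Bézout bound = 2.
Scan x ∈ F_5. For each x, list the y ∈ F_5 with f(x, y) ≡ 0 and those with g(x, y) ≡ 0 (mod 5); the common zeros in that column are the intersection.
  x = 0: f ≡ 0 at y ∈ {1}; g ≡ 0 at y ∈ ∅; common: ∅.
  x = 1: f ≡ 0 at y ∈ {4}; g ≡ 0 at y ∈ {0, 2}; common: ∅.
  x = 2: f ≡ 0 at y ∈ {2}; g ≡ 0 at y ∈ {1, 2}; common: {2}.
  x = 3: f ≡ 0 at y ∈ {0}; g ≡ 0 at y ∈ ∅; common: ∅.
  x = 4: f ≡ 0 at y ∈ {3}; g ≡ 0 at y ∈ {0}; common: ∅.
Collecting: common zeros = {(2, 2)}, so the count is 1.
Comparison with the Bézout bound: 1 ≤ 2 = deg(f)·deg(g), as expected for curves with no common component (the affine F_5-count falls short of the bound because intersections may lie at infinity, over extension fields, or carry multiplicity).


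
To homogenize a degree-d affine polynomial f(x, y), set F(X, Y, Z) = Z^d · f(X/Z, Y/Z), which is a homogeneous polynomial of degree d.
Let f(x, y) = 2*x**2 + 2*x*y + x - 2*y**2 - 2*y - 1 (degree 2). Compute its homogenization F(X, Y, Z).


F(X, Y, Z) = 2*X**2 + 2*X*Y + X*Z - 2*Y**2 - 2*Y*Z - Z**2

deg(f) = 2.
Substitute x = X/Z, y = Y/Z into f, then multiply by Z^2.
  monomial 2·x^2·y^0 ↦ 2·X^2·Y^0·Z^0.
  monomial 2·x^1·y^1 ↦ 2·X^1·Y^1·Z^0.
  monomial 1·x^1·y^0 ↦ 1·X^1·Y^0·Z^1.
  monomial -2·x^0·y^2 ↦ -2·X^0·Y^2·Z^0.
  monomial -2·x^0·y^1 ↦ -2·X^0·Y^1·Z^1.
  monomial -1·x^0·y^0 ↦ -1·X^0·Y^0·Z^2.
Collecting: F(X, Y, Z) = 2*X**2 + 2*X*Y + X*Z - 2*Y**2 - 2*Y*Z - Z**2.


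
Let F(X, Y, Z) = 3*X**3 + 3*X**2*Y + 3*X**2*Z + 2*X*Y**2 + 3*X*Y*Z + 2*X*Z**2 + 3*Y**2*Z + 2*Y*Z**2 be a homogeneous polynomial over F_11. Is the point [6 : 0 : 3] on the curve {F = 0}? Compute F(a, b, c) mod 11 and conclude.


F(6,0,3) ≡ 2 (mod 11); P is NOT on the curve.

Evaluate F(6, 0, 3) term-by-term (mod 11).
  3*X**3 ↦ 3·216·1·1 = 648
  3*X**2*Y ↦ 3·36·0·1 = 0
  3*X**2*Z ↦ 3·36·1·3 = 324
  2*X*Y**2 ↦ 2·6·0·1 = 0
  3*X*Y*Z ↦ 3·6·0·3 = 0
  2*X*Z**2 ↦ 2·6·1·9 = 108
  3*Y**2*Z ↦ 3·1·0·3 = 0
  2*Y*Z**2 ↦ 2·1·0·9 = 0
Sum: F(6, 0, 3) = (648) + (0) + (324) + (0) + (0) + (108) + (0) + (0) = 1080.
Reducing mod 11: 1080 ≡ 2 (mod 11).
Since F(a, b, c) ≡ 2 ≠ 0 (mod 11), P does NOT lie on the curve.


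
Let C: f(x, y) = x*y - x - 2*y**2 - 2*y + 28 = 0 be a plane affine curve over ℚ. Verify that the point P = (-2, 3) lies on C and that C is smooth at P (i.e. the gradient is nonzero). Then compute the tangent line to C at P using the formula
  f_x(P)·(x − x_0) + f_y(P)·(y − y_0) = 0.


Tangent line at P: 2*x - 16*y + 52 = 0.

Step 1: f(-2, 3) = 0, so P lies on C.
Step 2: partial derivatives
  f_x(x, y) = y - 1, f_y(x, y) = x - 4*y - 2.
  f_x(P) = 2, f_y(P) = -16 (gradient nonzero, so P is smooth).
Step 3: tangent line at P: 2·(x − -2) + -16·(y − 3) = 0.
Expanding: 2*x - 16*y + 52 = 0.


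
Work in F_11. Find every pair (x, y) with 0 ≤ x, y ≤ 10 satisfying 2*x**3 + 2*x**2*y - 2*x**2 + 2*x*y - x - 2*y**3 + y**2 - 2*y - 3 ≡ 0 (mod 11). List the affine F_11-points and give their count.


Affine F_11-points: {(0, 8), (1, 7), (2, 2), (3, 10), (4, 9), (9, 2), (10, 2)}; count = 7.

For each of the 121 pairs (x, y) ∈ F_11², evaluate f(x, y) mod 11. Record the zeros.
  x = 0: [0↦8, 1↦5, 2↦3, 3↦1, 4↦9, 5↦4, 6↦7, 7↦6, 8↦0, 9↦10, 10↦2]  zeros at y ∈ {8}
  x = 1: [0↦7, 1↦8, 2↦10, 3↦1, 4↦2, 5↦1, 6↦8, 7↦0, 8↦9, 9↦1, 10↦8]  zeros at y ∈ {7}
  x = 2: [0↦3, 1↦1, 2↦0, 3↦10, 4↦8, 5↦4, 6↦8, 7↦8, 8↦3, 9↦3, 10↦7]  zeros at y ∈ {2}
  x = 3: [0↦8, 1↦7, 2↦7, 3↦7, 4↦6, 5↦3, 6↦8, 7↦9, 8↦5, 9↦6, 10↦0]  zeros at y ∈ {10}
  x = 4: [0↦1, 1↦5, 2↦10, 3↦4, 4↦8, 5↦10, 6↦9, 7↦4, 8↦5, 9↦0, 10↦10]  zeros at y ∈ {9}
  x = 5: [0↦5, 1↦7, 2↦10, 3↦2, 4↦4, 5↦4, 6↦1, 7↦5, 8↦4, 9↦8, 10↦5]  zeros at y ∈ ∅
  x = 6: [0↦10, 1↦3, 2↦8, 3↦2, 4↦6, 5↦8, 6↦7, 7↦2, 8↦3, 9↦9, 10↦8]  zeros at y ∈ ∅
  x = 7: [0↦6, 1↦5, 2↦5, 3↦5, 4↦4, 5↦1, 6↦6, 7↦7, 8↦3, 9↦4, 10↦9]  zeros at y ∈ ∅
  x = 8: [0↦5, 1↦3, 2↦2, 3↦1, 4↦10, 5↦6, 6↦10, 7↦10, 8↦5, 9↦5, 10↦9]  zeros at y ∈ ∅
  x = 9: [0↦8, 1↦9, 2↦0, 3↦2, 4↦3, 5↦2, 6↦9, 7↦1, 8↦10, 9↦2, 10↦9]  zeros at y ∈ {2}
  x = 10: [0↦5, 1↦2, 2↦0, 3↦9, 4↦6, 5↦1, 6↦4, 7↦3, 8↦8, 9↦7, 10↦10]  zeros at y ∈ {2}
Collecting zeros: affine points = {(0, 8), (1, 7), (2, 2), (3, 10), (4, 9), (9, 2), (10, 2)}.
Total count |C(F_11)_aff| = 7.


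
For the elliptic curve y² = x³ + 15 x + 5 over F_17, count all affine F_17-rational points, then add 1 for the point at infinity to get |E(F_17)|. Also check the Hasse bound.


Affine points = {(1, 2), (1, 15), (2, 3), (2, 14), (3, 3), (3, 14), (5, 1), (5, 16), (8, 5), (8, 12), (9, 6), (9, 11), (10, 4), (10, 13), (12, 3), (12, 14), (13, 0), (14, 1), (14, 16), (15, 1), (15, 16)}; affine count = 21; |E(F_17)| = 22.

Discriminant check: Δ ∝ 4a³ + 27b² = 4·15³ + 27·5² = 4·3375 + 27·25 ≡ 14 (mod 17). Nonzero ⇒ E is nonsingular.
For each x ∈ F_17, compute rhs = x³ + 15·x + 5 mod 17, then count y ∈ F_17 with y² ≡ rhs.
  x = 0: rhs = 5, matching y values: none (0 points).
  x = 1: rhs = 4, matching y values: 2, 15 (2 points).
  x = 2: rhs = 9, matching y values: 3, 14 (2 points).
  x = 3: rhs = 9, matching y values: 3, 14 (2 points).
  x = 4: rhs = 10, matching y values: none (0 points).
  x = 5: rhs = 1, matching y values: 1, 16 (2 points).
  x = 6: rhs = 5, matching y values: none (0 points).
  x = 7: rhs = 11, matching y values: none (0 points).
  x = 8: rhs = 8, matching y values: 5, 12 (2 points).
  x = 9: rhs = 2, matching y values: 6, 11 (2 points).
  x = 10: rhs = 16, matching y values: 4, 13 (2 points).
  x = 11: rhs = 5, matching y values: none (0 points).
  x = 12: rhs = 9, matching y values: 3, 14 (2 points).
  x = 13: rhs = 0, matching y values: 0 (1 points).
  x = 14: rhs = 1, matching y values: 1, 16 (2 points).
  x = 15: rhs = 1, matching y values: 1, 16 (2 points).
  x = 16: rhs = 6, matching y values: none (0 points).
Total affine count: 21.
Full point count |E(F_17)| = 21 + 1 = 22.
Hasse bound: |22 − (17+1)| = |4| = 4 ≤ 2√17 ≈ 8.2462 ✓.


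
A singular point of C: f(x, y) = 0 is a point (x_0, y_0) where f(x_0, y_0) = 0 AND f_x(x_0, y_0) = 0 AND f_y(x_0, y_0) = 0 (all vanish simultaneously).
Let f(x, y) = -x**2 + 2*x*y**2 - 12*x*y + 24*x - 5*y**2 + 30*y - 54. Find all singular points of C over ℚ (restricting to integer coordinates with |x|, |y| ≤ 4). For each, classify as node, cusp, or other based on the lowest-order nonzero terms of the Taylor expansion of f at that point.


Singular points: {(3, 3)}; classification: node.

Compute partial derivatives:
  f_x = -2*x + 2*y**2 - 12*y + 24.
  f_y = 4*x*y - 12*x - 10*y + 30.
Scan x_0 ∈ {−4, ..., 4}. For each x_0, f_y(x_0, y) is a polynomial in y; find its integer roots y ∈ {−4, ..., 4}, then test f_x and f at those candidates.
  x = -4: f_y(-4, y) = 78 - 26*y; vanishes at y ∈ {3}. (-4, 3): f_x = 14 ≠ 0.
  x = -3: f_y(-3, y) = 66 - 22*y; vanishes at y ∈ {3}. (-3, 3): f_x = 12 ≠ 0.
  x = -2: f_y(-2, y) = 54 - 18*y; vanishes at y ∈ {3}. (-2, 3): f_x = 10 ≠ 0.
  x = -1: f_y(-1, y) = 42 - 14*y; vanishes at y ∈ {3}. (-1, 3): f_x = 8 ≠ 0.
  x = 0: f_y(0, y) = 30 - 10*y; vanishes at y ∈ {3}. (0, 3): f_x = 6 ≠ 0.
  x = 1: f_y(1, y) = 18 - 6*y; vanishes at y ∈ {3}. (1, 3): f_x = 4 ≠ 0.
  x = 2: f_y(2, y) = 6 - 2*y; vanishes at y ∈ {3}. (2, 3): f_x = 2 ≠ 0.
  x = 3: f_y(3, y) = 2*y - 6; vanishes at y ∈ {3}. (3, 3): f_x = 0, f = 0 — SINGULAR.
  x = 4: f_y(4, y) = 6*y - 18; vanishes at y ∈ {3}. (4, 3): f_x = -2 ≠ 0.
Only singular point on the grid: (3, 3).
Classify: substitute x = 3 + u, y = 3 + v and expand: f = -u**2 + 2*u*v**2 + v**2.
No constant or linear terms (consistent with a singular point). Quadratic part: -u**2 + v**2. Cubic part: 2*u*v**2.
The quadratic part v**2 - u**2 = (v − u)(v + u) splits into two distinct linear factors, so there are two distinct tangent lines y − 3 = ±(x − 3) — this is a node (ordinary double point).
Classification: node.


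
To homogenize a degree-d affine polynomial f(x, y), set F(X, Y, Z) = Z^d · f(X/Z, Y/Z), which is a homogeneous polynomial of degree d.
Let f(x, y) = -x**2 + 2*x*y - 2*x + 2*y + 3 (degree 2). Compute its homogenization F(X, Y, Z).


F(X, Y, Z) = -X**2 + 2*X*Y - 2*X*Z + 2*Y*Z + 3*Z**2

deg(f) = 2.
Substitute x = X/Z, y = Y/Z into f, then multiply by Z^2.
  monomial -1·x^2·y^0 ↦ -1·X^2·Y^0·Z^0.
  monomial 2·x^1·y^1 ↦ 2·X^1·Y^1·Z^0.
  monomial -2·x^1·y^0 ↦ -2·X^1·Y^0·Z^1.
  monomial 2·x^0·y^1 ↦ 2·X^0·Y^1·Z^1.
  monomial 3·x^0·y^0 ↦ 3·X^0·Y^0·Z^2.
Collecting: F(X, Y, Z) = -X**2 + 2*X*Y - 2*X*Z + 2*Y*Z + 3*Z**2.


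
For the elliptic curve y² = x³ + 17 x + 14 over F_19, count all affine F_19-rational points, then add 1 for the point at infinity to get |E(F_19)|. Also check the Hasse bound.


Affine points = {(3, 4), (3, 15), (6, 3), (6, 16), (7, 1), (7, 18), (8, 4), (8, 15), (10, 5), (10, 14), (13, 0)}; affine count = 11; |E(F_19)| = 12.

Discriminant check: Δ ∝ 4a³ + 27b² = 4·17³ + 27·14² = 4·4913 + 27·196 ≡ 16 (mod 19). Nonzero ⇒ E is nonsingular.
For each x ∈ F_19, compute rhs = x³ + 17·x + 14 mod 19, then count y ∈ F_19 with y² ≡ rhs.
  x = 0: rhs = 14, matching y values: none (0 points).
  x = 1: rhs = 13, matching y values: none (0 points).
  x = 2: rhs = 18, matching y values: none (0 points).
  x = 3: rhs = 16, matching y values: 4, 15 (2 points).
  x = 4: rhs = 13, matching y values: none (0 points).
  x = 5: rhs = 15, matching y values: none (0 points).
  x = 6: rhs = 9, matching y values: 3, 16 (2 points).
  x = 7: rhs = 1, matching y values: 1, 18 (2 points).
  x = 8: rhs = 16, matching y values: 4, 15 (2 points).
  x = 9: rhs = 3, matching y values: none (0 points).
  x = 10: rhs = 6, matching y values: 5, 14 (2 points).
  x = 11: rhs = 12, matching y values: none (0 points).
  x = 12: rhs = 8, matching y values: none (0 points).
  x = 13: rhs = 0, matching y values: 0 (1 points).
  x = 14: rhs = 13, matching y values: none (0 points).
  x = 15: rhs = 15, matching y values: none (0 points).
  x = 16: rhs = 12, matching y values: none (0 points).
  x = 17: rhs = 10, matching y values: none (0 points).
  x = 18: rhs = 15, matching y values: none (0 points).
Total affine count: 11.
Full point count |E(F_19)| = 11 + 1 = 12.
Hasse bound: |12 − (19+1)| = |-8| = 8 ≤ 2√19 ≈ 8.7178 ✓.


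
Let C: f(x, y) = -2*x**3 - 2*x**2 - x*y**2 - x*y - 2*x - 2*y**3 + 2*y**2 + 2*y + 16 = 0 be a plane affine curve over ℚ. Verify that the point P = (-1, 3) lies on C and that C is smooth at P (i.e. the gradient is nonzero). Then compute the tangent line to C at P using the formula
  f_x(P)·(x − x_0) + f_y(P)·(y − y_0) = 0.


Tangent line at P: -16*x - 33*y + 83 = 0.

Step 1: f(-1, 3) = 0, so P lies on C.
Step 2: partial derivatives
  f_x(x, y) = -6*x**2 - 4*x - y**2 - y - 2, f_y(x, y) = -2*x*y - x - 6*y**2 + 4*y + 2.
  f_x(P) = -16, f_y(P) = -33 (gradient nonzero, so P is smooth).
Step 3: tangent line at P: -16·(x − -1) + -33·(y − 3) = 0.
Expanding: -16*x - 33*y + 83 = 0.


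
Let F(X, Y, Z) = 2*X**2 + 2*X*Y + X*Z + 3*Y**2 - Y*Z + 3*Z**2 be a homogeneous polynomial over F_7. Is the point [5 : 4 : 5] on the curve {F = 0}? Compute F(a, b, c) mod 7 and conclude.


F(5,4,5) ≡ 1 (mod 7); P is NOT on the curve.

Evaluate F(5, 4, 5) term-by-term (mod 7).
  2*X**2 ↦ 2·25·1·1 = 50
  2*X*Y ↦ 2·5·4·1 = 40
  X*Z ↦ 1·5·1·5 = 25
  3*Y**2 ↦ 3·1·16·1 = 48
  -Y*Z ↦ -1·1·4·5 = -20
  3*Z**2 ↦ 3·1·1·25 = 75
Sum: F(5, 4, 5) = (50) + (40) + (25) + (48) + (-20) + (75) = 218.
Reducing mod 7: 218 ≡ 1 (mod 7).
Since F(a, b, c) ≡ 1 ≠ 0 (mod 7), P does NOT lie on the curve.


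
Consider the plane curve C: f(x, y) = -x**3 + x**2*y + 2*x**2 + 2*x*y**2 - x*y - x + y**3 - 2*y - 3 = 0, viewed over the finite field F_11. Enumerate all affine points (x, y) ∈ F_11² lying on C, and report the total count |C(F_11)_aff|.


Affine F_11-points: {(1, 10), (2, 1), (2, 5), (3, 8), (5, 3), (6, 3), (8, 8), (10, 1), (10, 4), (10, 8)}; count = 10.

For each of the 121 pairs (x, y) ∈ F_11², evaluate f(x, y) mod 11. Record the zeros.
  x = 0: [0↦8, 1↦7, 2↦1, 3↦7, 4↦9, 5↦2, 6↦3, 7↦7, 8↦9, 9↦4, 10↦9]  zeros at y ∈ ∅
  x = 1: [0↦8, 1↦9, 2↦9, 3↦3, 4↦8, 5↦8, 6↦9, 7↦6, 8↦5, 9↦1, 10↦0]  zeros at y ∈ {10}
  x = 2: [0↦6, 1↦0, 2↦8, 3↦3, 4↦2, 5↦0, 6↦3, 7↦6, 8↦4, 9↦3, 10↦9]  zeros at y ∈ {1, 5}
  x = 3: [0↦7, 1↦7, 2↦3, 3↦1, 4↦7, 5↦5, 6↦1, 7↦1, 8↦0, 9↦4, 10↦8]  zeros at y ∈ {8}
  x = 4: [0↦5, 1↦2, 2↦10, 3↦2, 4↦6, 5↦6, 6↦8, 7↦7, 8↦9, 9↦9, 10↦2]  zeros at y ∈ ∅
  x = 5: [0↦5, 1↦1, 2↦1, 3↦0, 4↦4, 5↦8, 6↦7, 7↦7, 8↦3, 9↦1, 10↦7]  zeros at y ∈ {3}
  x = 6: [0↦1, 1↦9, 2↦3, 3↦0, 4↦6, 5↦5, 6↦3, 7↦6, 8↦9, 9↦7, 10↦6]  zeros at y ∈ {3}
  x = 7: [0↦9, 1↦9, 2↦10, 3↦7, 4↦6, 5↦2, 6↦1, 7↦9, 8↦10, 9↦10, 10↦4]  zeros at y ∈ ∅
  x = 8: [0↦1, 1↦6, 2↦5, 3↦4, 4↦9, 5↦4, 6↦6, 7↦10, 8↦0, 9↦4, 10↦6]  zeros at y ∈ {8}
  x = 9: [0↦4, 1↦5, 2↦4, 3↦7, 4↦9, 5↦5, 6↦1, 7↦3, 8↦6, 9↦5, 10↦6]  zeros at y ∈ ∅
  x = 10: [0↦1, 1↦0, 2↦1, 3↦10, 4↦0, 5↦10, 6↦2, 7↦4, 8↦0, 9↦7, 10↦9]  zeros at y ∈ {1, 4, 8}
Collecting zeros: affine points = {(1, 10), (2, 1), (2, 5), (3, 8), (5, 3), (6, 3), (8, 8), (10, 1), (10, 4), (10, 8)}.
Total count |C(F_11)_aff| = 10.


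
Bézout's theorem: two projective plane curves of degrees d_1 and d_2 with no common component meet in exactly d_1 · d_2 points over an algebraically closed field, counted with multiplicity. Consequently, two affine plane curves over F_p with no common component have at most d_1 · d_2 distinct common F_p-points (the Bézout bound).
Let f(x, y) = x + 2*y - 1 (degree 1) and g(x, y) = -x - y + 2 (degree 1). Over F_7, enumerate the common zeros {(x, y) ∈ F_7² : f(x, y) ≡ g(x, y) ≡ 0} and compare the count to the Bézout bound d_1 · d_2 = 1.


Common zeros: {(3, 6)}; count = 1; Bézout bound = 1.

deg(f) = 1, deg(g) = 1, so Bézout bound = 1.
Scan x ∈ F_7. For each x, list the y ∈ F_7 with f(x, y) ≡ 0 and those with g(x, y) ≡ 0 (mod 7); the common zeros in that column are the intersection.
  x = 0: f ≡ 0 at y ∈ {4}; g ≡ 0 at y ∈ {2}; common: ∅.
  x = 1: f ≡ 0 at y ∈ {0}; g ≡ 0 at y ∈ {1}; common: ∅.
  x = 2: f ≡ 0 at y ∈ {3}; g ≡ 0 at y ∈ {0}; common: ∅.
  x = 3: f ≡ 0 at y ∈ {6}; g ≡ 0 at y ∈ {6}; common: {6}.
  x = 4: f ≡ 0 at y ∈ {2}; g ≡ 0 at y ∈ {5}; common: ∅.
  x = 5: f ≡ 0 at y ∈ {5}; g ≡ 0 at y ∈ {4}; common: ∅.
  x = 6: f ≡ 0 at y ∈ {1}; g ≡ 0 at y ∈ {3}; common: ∅.
Collecting: common zeros = {(3, 6)}, so the count is 1.
Comparison with the Bézout bound: 1 ≤ 1 = deg(f)·deg(g), as expected for curves with no common component (the bound is attained).


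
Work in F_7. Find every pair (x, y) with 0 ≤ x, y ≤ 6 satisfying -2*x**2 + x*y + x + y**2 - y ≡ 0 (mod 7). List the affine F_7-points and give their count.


Affine F_7-points: {(0, 0), (0, 1), (1, 1), (1, 6), (2, 2), (2, 4), (3, 2), (3, 3), (4, 0), (4, 4), (5, 5), (6, 3), (6, 6)}; count = 13.

For each of the 49 pairs (x, y) ∈ F_7², evaluate f(x, y) mod 7. Record the zeros.
  x = 0: [0↦0, 1↦0, 2↦2, 3↦6, 4↦5, 5↦6, 6↦2]  zeros at y ∈ {0, 1}
  x = 1: [0↦6, 1↦0, 2↦3, 3↦1, 4↦1, 5↦3, 6↦0]  zeros at y ∈ {1, 6}
  x = 2: [0↦1, 1↦3, 2↦0, 3↦6, 4↦0, 5↦3, 6↦1]  zeros at y ∈ {2, 4}
  x = 3: [0↦6, 1↦2, 2↦0, 3↦0, 4↦2, 5↦6, 6↦5]  zeros at y ∈ {2, 3}
  x = 4: [0↦0, 1↦4, 2↦3, 3↦4, 4↦0, 5↦5, 6↦5]  zeros at y ∈ {0, 4}
  x = 5: [0↦4, 1↦2, 2↦2, 3↦4, 4↦1, 5↦0, 6↦1]  zeros at y ∈ {5}
  x = 6: [0↦4, 1↦3, 2↦4, 3↦0, 4↦5, 5↦5, 6↦0]  zeros at y ∈ {3, 6}
Collecting zeros: affine points = {(0, 0), (0, 1), (1, 1), (1, 6), (2, 2), (2, 4), (3, 2), (3, 3), (4, 0), (4, 4), (5, 5), (6, 3), (6, 6)}.
Total count |C(F_7)_aff| = 13.


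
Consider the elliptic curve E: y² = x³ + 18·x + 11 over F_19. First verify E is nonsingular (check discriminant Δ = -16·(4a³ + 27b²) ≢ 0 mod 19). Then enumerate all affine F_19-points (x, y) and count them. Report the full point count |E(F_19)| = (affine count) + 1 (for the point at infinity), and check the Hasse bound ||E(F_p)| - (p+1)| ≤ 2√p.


Affine points = {(0, 7), (0, 12), (1, 7), (1, 12), (2, 6), (2, 13), (3, 4), (3, 15), (5, 6), (5, 13), (7, 9), (7, 10), (9, 3), (9, 16), (11, 1), (11, 18), (12, 6), (12, 13), (14, 9), (14, 10), (16, 5), (16, 14), (17, 9), (17, 10), (18, 7), (18, 12)}; affine count = 26; |E(F_19)| = 27.

Discriminant check: Δ ∝ 4a³ + 27b² = 4·18³ + 27·11² = 4·5832 + 27·121 ≡ 14 (mod 19). Nonzero ⇒ E is nonsingular.
For each x ∈ F_19, compute rhs = x³ + 18·x + 11 mod 19, then count y ∈ F_19 with y² ≡ rhs.
  x = 0: rhs = 11, matching y values: 7, 12 (2 points).
  x = 1: rhs = 11, matching y values: 7, 12 (2 points).
  x = 2: rhs = 17, matching y values: 6, 13 (2 points).
  x = 3: rhs = 16, matching y values: 4, 15 (2 points).
  x = 4: rhs = 14, matching y values: none (0 points).
  x = 5: rhs = 17, matching y values: 6, 13 (2 points).
  x = 6: rhs = 12, matching y values: none (0 points).
  x = 7: rhs = 5, matching y values: 9, 10 (2 points).
  x = 8: rhs = 2, matching y values: none (0 points).
  x = 9: rhs = 9, matching y values: 3, 16 (2 points).
  x = 10: rhs = 13, matching y values: none (0 points).
  x = 11: rhs = 1, matching y values: 1, 18 (2 points).
  x = 12: rhs = 17, matching y values: 6, 13 (2 points).
  x = 13: rhs = 10, matching y values: none (0 points).
  x = 14: rhs = 5, matching y values: 9, 10 (2 points).
  x = 15: rhs = 8, matching y values: none (0 points).
  x = 16: rhs = 6, matching y values: 5, 14 (2 points).
  x = 17: rhs = 5, matching y values: 9, 10 (2 points).
  x = 18: rhs = 11, matching y values: 7, 12 (2 points).
Total affine count: 26.
Full point count |E(F_19)| = 26 + 1 = 27.
Hasse bound: |27 − (19+1)| = |7| = 7 ≤ 2√19 ≈ 8.7178 ✓.
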